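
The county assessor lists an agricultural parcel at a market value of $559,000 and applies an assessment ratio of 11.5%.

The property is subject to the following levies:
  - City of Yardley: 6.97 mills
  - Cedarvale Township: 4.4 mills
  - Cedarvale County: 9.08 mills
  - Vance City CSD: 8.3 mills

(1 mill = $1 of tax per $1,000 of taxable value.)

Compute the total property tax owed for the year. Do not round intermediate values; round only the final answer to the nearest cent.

$1,848.19

Assessed value = $559,000 × 0.115 = $64,285
City of Yardley: $64,285 × 0.00697 = $448.06645
Cedarvale Township: $64,285 × 0.0044 = $282.854
Cedarvale County: $64,285 × 0.00908 = $583.7078
Vance City CSD: $64,285 × 0.0083 = $533.5655
Total = $448.06645 + $282.854 + $583.7078 + $533.5655 = $1,848.19375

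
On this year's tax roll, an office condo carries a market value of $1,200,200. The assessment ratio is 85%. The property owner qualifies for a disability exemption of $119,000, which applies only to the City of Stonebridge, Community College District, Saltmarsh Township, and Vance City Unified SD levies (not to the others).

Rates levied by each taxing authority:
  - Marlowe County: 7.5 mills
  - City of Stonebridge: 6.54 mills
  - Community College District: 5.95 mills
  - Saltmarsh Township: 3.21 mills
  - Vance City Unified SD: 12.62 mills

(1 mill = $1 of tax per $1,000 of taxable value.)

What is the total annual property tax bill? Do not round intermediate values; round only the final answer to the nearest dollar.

Assessed value = $1,200,200 × 0.85 = $1,020,170
Marlowe County: $1,020,170 × 0.0075 = $7,651.275
City of Stonebridge: ($1,020,170 − $119,000) × 0.00654 = $901,170 × 0.00654 = $5,893.6518
Community College District: ($1,020,170 − $119,000) × 0.00595 = $901,170 × 0.00595 = $5,361.9615
Saltmarsh Township: ($1,020,170 − $119,000) × 0.00321 = $901,170 × 0.00321 = $2,892.7557
Vance City Unified SD: ($1,020,170 − $119,000) × 0.01262 = $901,170 × 0.01262 = $11,372.7654
Total = $33,172.4094

$33,172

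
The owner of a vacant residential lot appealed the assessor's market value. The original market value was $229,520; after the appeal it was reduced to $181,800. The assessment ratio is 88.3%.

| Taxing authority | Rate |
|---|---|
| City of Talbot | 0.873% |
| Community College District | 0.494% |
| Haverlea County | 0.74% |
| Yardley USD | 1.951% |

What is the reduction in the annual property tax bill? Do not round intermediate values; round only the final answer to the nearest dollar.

$1,710

Old assessed value = $229,520 × 0.883 = $202,666.16
New assessed value = $181,800 × 0.883 = $160,529.4
Combined rate = 0.00873 + 0.00494 + 0.0074 + 0.01951 = 0.04058
Old tax = $202,666.16 × 0.04058 = $8,224.1927728
New tax = $160,529.4 × 0.04058 = $6,514.283052
Reduction = $8,224.1927728 − $6,514.283052 = $1,709.9097208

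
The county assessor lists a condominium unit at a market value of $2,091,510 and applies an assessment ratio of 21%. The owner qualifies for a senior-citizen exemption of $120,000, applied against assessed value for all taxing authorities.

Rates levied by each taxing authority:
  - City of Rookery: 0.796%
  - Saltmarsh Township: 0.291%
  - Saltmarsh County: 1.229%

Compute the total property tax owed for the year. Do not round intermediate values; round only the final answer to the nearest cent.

Assessed value = $2,091,510 × 0.21 = $439,217.1
Taxable value = $439,217.1 − $120,000 = $319,217.1
City of Rookery: $319,217.1 × 0.00796 = $2,540.968116
Saltmarsh Township: $319,217.1 × 0.00291 = $928.921761
Saltmarsh County: $319,217.1 × 0.01229 = $3,923.178159
Total = $2,540.968116 + $928.921761 + $3,923.178159 = $7,393.068036

$7,393.07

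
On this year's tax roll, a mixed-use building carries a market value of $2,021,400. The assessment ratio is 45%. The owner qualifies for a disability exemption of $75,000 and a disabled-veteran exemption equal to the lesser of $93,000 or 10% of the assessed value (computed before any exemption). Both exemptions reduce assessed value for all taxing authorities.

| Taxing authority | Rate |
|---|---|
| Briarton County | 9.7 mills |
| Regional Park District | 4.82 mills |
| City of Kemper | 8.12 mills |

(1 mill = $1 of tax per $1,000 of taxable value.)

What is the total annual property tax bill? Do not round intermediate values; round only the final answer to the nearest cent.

$16,836.62

Assessed value = $2,021,400 × 0.45 = $909,630
Disabled-veteran exemption = min($93,000, 10% × $909,630) = min($93,000, $90,963) = $90,963 (percentage binds)
Taxable value = $909,630 − $75,000 − $90,963 = $743,667
Briarton County: $743,667 × 0.0097 = $7,213.5699
Regional Park District: $743,667 × 0.00482 = $3,584.47494
City of Kemper: $743,667 × 0.00812 = $6,038.57604
Total = $16,836.62088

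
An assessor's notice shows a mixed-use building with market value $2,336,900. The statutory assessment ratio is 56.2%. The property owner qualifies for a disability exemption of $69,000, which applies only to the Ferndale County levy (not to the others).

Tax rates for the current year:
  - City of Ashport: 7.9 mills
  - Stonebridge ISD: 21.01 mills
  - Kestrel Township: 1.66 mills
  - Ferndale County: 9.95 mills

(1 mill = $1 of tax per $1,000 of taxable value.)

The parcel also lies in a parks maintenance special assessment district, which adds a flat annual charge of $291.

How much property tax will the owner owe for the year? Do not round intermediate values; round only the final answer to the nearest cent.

$52,820.90

Assessed value = $2,336,900 × 0.562 = $1,313,337.8
City of Ashport: $1,313,337.8 × 0.0079 = $10,375.36862
Stonebridge ISD: $1,313,337.8 × 0.02101 = $27,593.227178
Kestrel Township: $1,313,337.8 × 0.00166 = $2,180.140748
Ferndale County: ($1,313,337.8 − $69,000) × 0.00995 = $1,244,337.8 × 0.00995 = $12,381.16111
Levies subtotal = $52,529.897656
Total = $52,529.897656 + $291 = $52,820.897656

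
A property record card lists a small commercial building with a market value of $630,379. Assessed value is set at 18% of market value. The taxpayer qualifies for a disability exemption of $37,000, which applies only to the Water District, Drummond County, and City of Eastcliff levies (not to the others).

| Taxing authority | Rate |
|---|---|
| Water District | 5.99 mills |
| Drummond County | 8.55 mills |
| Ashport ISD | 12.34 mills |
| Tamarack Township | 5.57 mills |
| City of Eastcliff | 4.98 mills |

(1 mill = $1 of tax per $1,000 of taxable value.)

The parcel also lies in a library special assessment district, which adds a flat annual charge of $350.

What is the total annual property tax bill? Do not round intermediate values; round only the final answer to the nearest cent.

Assessed value = $630,379 × 0.18 = $113,468.22
Water District: ($113,468.22 − $37,000) × 0.00599 = $76,468.22 × 0.00599 = $458.0446378
Drummond County: ($113,468.22 − $37,000) × 0.00855 = $76,468.22 × 0.00855 = $653.803281
Ashport ISD: $113,468.22 × 0.01234 = $1,400.1978348
Tamarack Township: $113,468.22 × 0.00557 = $632.0179854
City of Eastcliff: ($113,468.22 − $37,000) × 0.00498 = $76,468.22 × 0.00498 = $380.8117356
Levies subtotal = $3,524.8754746
Total = $3,524.8754746 + $350 = $3,874.8754746

$3,874.88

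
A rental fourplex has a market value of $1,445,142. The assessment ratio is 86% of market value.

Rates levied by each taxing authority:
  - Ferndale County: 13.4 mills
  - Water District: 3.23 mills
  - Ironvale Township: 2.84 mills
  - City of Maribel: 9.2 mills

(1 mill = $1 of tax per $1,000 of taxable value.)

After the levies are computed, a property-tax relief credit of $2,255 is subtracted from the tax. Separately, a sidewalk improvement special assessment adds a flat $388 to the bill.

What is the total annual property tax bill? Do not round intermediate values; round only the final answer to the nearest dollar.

Assessed value = $1,445,142 × 0.86 = $1,242,822.12
Ferndale County: $1,242,822.12 × 0.0134 = $16,653.816408
Water District: $1,242,822.12 × 0.00323 = $4,014.3154476
Ironvale Township: $1,242,822.12 × 0.00284 = $3,529.6148208
City of Maribel: $1,242,822.12 × 0.0092 = $11,433.963504
Levies subtotal = $35,631.7101804
After credit = $35,631.7101804 − $2,255 = $33,376.7101804
Total = $33,376.7101804 + $388 = $33,764.7101804

$33,765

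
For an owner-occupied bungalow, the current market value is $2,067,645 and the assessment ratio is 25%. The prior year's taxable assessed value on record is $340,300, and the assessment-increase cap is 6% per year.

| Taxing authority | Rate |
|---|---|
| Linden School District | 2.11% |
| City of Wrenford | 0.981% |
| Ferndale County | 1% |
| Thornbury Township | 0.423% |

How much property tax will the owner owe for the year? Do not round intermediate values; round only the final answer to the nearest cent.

$16,282.81

Uncapped assessed value = $2,067,645 × 0.25 = $516,911.25
Cap limit = $340,300 × 1.06 = $360,718
Taxable assessed value = min($516,911.25, $360,718) = $360,718 (cap binds)
Linden School District: $360,718 × 0.0211 = $7,611.1498
City of Wrenford: $360,718 × 0.00981 = $3,538.64358
Ferndale County: $360,718 × 0.01 = $3,607.18
Thornbury Township: $360,718 × 0.00423 = $1,525.83714
Total = $16,282.81052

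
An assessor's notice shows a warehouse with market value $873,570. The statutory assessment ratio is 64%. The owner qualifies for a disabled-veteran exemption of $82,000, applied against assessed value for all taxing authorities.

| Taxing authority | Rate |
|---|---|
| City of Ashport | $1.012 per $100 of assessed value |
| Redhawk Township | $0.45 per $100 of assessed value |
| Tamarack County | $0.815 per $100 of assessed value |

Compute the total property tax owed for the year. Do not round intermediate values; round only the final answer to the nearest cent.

$10,863.22

Assessed value = $873,570 × 0.64 = $559,084.8
Taxable value = $559,084.8 − $82,000 = $477,084.8
City of Ashport: $477,084.8 × 0.01012 = $4,828.098176
Redhawk Township: $477,084.8 × 0.0045 = $2,146.8816
Tamarack County: $477,084.8 × 0.00815 = $3,888.24112
Total = $4,828.098176 + $2,146.8816 + $3,888.24112 = $10,863.220896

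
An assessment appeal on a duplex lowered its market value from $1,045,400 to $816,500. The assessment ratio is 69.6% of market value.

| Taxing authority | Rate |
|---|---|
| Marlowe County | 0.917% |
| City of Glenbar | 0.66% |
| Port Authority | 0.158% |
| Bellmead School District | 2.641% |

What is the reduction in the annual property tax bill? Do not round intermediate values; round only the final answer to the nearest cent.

$6,971.60

Old assessed value = $1,045,400 × 0.696 = $727,598.4
New assessed value = $816,500 × 0.696 = $568,284
Combined rate = 0.00917 + 0.0066 + 0.00158 + 0.02641 = 0.04376
Old tax = $727,598.4 × 0.04376 = $31,839.705984
New tax = $568,284 × 0.04376 = $24,868.10784
Reduction = $31,839.705984 − $24,868.10784 = $6,971.598144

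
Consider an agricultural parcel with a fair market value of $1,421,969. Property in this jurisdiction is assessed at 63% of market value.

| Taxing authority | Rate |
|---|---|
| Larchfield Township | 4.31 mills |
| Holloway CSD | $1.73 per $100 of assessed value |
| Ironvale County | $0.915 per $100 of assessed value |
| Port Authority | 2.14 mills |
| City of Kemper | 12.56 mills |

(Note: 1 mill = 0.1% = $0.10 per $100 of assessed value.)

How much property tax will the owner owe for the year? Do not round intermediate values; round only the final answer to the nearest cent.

$40,724.91

Assessed value = $1,421,969 × 0.63 = $895,840.47
Larchfield Township: $895,840.47 × 0.00431 = $3,861.0724257
Holloway CSD: $895,840.47 × 0.0173 = $15,498.040131
Ironvale County: $895,840.47 × 0.00915 = $8,196.9403005
Port Authority: $895,840.47 × 0.00214 = $1,917.0986058
City of Kemper: $895,840.47 × 0.01256 = $11,251.7563032
Total = $40,724.9077662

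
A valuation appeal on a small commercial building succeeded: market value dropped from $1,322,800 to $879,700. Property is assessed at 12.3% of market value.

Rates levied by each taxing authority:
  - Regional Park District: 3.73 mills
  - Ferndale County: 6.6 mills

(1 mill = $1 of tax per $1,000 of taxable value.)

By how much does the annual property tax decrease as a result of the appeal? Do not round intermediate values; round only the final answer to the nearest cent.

$563.00

Old assessed value = $1,322,800 × 0.123 = $162,704.4
New assessed value = $879,700 × 0.123 = $108,203.1
Combined rate = 0.00373 + 0.0066 = 0.01033
Old tax = $162,704.4 × 0.01033 = $1,680.736452
New tax = $108,203.1 × 0.01033 = $1,117.738023
Reduction = $1,680.736452 − $1,117.738023 = $562.998429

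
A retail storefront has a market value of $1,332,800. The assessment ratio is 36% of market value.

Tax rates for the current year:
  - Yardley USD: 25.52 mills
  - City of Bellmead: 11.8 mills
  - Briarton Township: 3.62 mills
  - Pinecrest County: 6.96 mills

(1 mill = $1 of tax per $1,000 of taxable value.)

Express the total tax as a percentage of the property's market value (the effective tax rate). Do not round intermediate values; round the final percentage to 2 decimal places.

1.72%

Assessed value = $1,332,800 × 0.36 = $479,808
Yardley USD: $479,808 × 0.02552 = $12,244.70016
City of Bellmead: $479,808 × 0.0118 = $5,661.7344
Briarton Township: $479,808 × 0.00362 = $1,736.90496
Pinecrest County: $479,808 × 0.00696 = $3,339.46368
Total tax = $22,982.8032
Effective rate = $22,982.8032 ÷ $1,332,800 = 1.72% of market value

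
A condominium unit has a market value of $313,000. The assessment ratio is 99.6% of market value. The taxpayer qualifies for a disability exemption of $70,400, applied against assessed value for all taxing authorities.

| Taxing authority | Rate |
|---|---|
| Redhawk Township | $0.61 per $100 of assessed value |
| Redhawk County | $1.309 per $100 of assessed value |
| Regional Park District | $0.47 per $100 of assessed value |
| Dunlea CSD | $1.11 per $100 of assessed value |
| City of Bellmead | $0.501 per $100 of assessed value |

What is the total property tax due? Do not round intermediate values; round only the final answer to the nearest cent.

Assessed value = $313,000 × 0.996 = $311,748
Taxable value = $311,748 − $70,400 = $241,348
Redhawk Township: $241,348 × 0.0061 = $1,472.2228
Redhawk County: $241,348 × 0.01309 = $3,159.24532
Regional Park District: $241,348 × 0.0047 = $1,134.3356
Dunlea CSD: $241,348 × 0.0111 = $2,678.9628
City of Bellmead: $241,348 × 0.00501 = $1,209.15348
Total = $1,472.2228 + $3,159.24532 + $1,134.3356 + $2,678.9628 + $1,209.15348 = $9,653.92

$9,653.92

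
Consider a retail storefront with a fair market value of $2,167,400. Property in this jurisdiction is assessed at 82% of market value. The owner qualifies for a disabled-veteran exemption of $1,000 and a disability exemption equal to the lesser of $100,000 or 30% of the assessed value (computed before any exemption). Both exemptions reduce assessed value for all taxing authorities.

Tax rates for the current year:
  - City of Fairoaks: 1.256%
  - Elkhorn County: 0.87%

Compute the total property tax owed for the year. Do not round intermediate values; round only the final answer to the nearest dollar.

$35,637

Assessed value = $2,167,400 × 0.82 = $1,777,268
Disability exemption = min($100,000, 30% × $1,777,268) = min($100,000, $533,180.4) = $100,000 (dollar cap binds)
Taxable value = $1,777,268 − $1,000 − $100,000 = $1,676,268
City of Fairoaks: $1,676,268 × 0.01256 = $21,053.92608
Elkhorn County: $1,676,268 × 0.0087 = $14,583.5316
Total = $35,637.45768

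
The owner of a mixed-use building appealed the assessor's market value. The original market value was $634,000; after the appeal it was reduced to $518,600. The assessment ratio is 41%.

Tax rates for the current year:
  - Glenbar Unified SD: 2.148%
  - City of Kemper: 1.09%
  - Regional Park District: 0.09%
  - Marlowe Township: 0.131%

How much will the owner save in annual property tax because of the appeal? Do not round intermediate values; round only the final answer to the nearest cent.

$1,636.59

Old assessed value = $634,000 × 0.41 = $259,940
New assessed value = $518,600 × 0.41 = $212,626
Combined rate = 0.02148 + 0.0109 + 0.0009 + 0.00131 = 0.03459
Old tax = $259,940 × 0.03459 = $8,991.3246
New tax = $212,626 × 0.03459 = $7,354.73334
Reduction = $8,991.3246 − $7,354.73334 = $1,636.59126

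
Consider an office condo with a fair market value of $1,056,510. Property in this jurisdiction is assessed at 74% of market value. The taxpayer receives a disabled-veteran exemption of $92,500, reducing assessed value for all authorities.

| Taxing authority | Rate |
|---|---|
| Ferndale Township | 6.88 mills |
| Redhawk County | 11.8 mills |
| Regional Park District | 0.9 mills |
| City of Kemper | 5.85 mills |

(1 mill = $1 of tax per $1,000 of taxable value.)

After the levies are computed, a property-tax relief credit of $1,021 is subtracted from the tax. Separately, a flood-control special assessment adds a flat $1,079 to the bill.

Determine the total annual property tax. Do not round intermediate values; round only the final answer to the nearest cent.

Assessed value = $1,056,510 × 0.74 = $781,817.4
Taxable value = $781,817.4 − $92,500 = $689,317.4
Ferndale Township: $689,317.4 × 0.00688 = $4,742.503712
Redhawk County: $689,317.4 × 0.0118 = $8,133.94532
Regional Park District: $689,317.4 × 0.0009 = $620.38566
City of Kemper: $689,317.4 × 0.00585 = $4,032.50679
Levies subtotal = $17,529.341482
After credit = $17,529.341482 − $1,021 = $16,508.341482
Total = $16,508.341482 + $1,079 = $17,587.341482

$17,587.34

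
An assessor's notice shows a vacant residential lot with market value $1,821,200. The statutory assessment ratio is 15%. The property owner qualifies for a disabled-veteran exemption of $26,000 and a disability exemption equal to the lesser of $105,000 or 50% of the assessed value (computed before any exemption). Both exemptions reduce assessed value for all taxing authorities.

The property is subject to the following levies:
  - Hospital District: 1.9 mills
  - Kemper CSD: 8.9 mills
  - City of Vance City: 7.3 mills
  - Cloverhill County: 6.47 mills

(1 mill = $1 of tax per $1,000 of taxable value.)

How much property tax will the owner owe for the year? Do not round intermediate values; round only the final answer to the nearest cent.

$3,493.36

Assessed value = $1,821,200 × 0.15 = $273,180
Disability exemption = min($105,000, 50% × $273,180) = min($105,000, $136,590) = $105,000 (dollar cap binds)
Taxable value = $273,180 − $26,000 − $105,000 = $142,180
Hospital District: $142,180 × 0.0019 = $270.142
Kemper CSD: $142,180 × 0.0089 = $1,265.402
City of Vance City: $142,180 × 0.0073 = $1,037.914
Cloverhill County: $142,180 × 0.00647 = $919.9046
Total = $3,493.3626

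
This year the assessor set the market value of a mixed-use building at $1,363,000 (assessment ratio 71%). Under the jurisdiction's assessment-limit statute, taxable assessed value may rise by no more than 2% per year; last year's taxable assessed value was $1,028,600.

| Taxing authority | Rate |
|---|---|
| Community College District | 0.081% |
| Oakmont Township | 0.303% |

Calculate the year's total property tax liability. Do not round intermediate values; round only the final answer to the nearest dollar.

$3,716

Uncapped assessed value = $1,363,000 × 0.71 = $967,730
Cap limit = $1,028,600 × 1.02 = $1,049,172
Taxable assessed value = min($967,730, $1,049,172) = $967,730 (cap does not bind)
Community College District: $967,730 × 0.00081 = $783.8613
Oakmont Township: $967,730 × 0.00303 = $2,932.2219
Total = $3,716.0832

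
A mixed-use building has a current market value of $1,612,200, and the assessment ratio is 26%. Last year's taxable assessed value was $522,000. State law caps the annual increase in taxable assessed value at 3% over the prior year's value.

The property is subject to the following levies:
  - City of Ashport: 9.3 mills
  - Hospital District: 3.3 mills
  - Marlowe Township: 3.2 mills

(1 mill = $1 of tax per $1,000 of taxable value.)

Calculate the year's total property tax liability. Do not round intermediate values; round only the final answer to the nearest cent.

$6,622.92

Uncapped assessed value = $1,612,200 × 0.26 = $419,172
Cap limit = $522,000 × 1.03 = $537,660
Taxable assessed value = min($419,172, $537,660) = $419,172 (cap does not bind)
City of Ashport: $419,172 × 0.0093 = $3,898.2996
Hospital District: $419,172 × 0.0033 = $1,383.2676
Marlowe Township: $419,172 × 0.0032 = $1,341.3504
Total = $6,622.9176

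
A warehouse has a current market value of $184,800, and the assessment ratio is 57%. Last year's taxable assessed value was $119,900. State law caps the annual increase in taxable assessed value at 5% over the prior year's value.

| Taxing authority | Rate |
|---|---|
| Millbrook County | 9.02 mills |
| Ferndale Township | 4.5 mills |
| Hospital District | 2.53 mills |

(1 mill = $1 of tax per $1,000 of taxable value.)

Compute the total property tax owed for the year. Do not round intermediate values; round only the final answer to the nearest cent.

Uncapped assessed value = $184,800 × 0.57 = $105,336
Cap limit = $119,900 × 1.05 = $125,895
Taxable assessed value = min($105,336, $125,895) = $105,336 (cap does not bind)
Millbrook County: $105,336 × 0.00902 = $950.13072
Ferndale Township: $105,336 × 0.0045 = $474.012
Hospital District: $105,336 × 0.00253 = $266.50008
Total = $1,690.6428

$1,690.64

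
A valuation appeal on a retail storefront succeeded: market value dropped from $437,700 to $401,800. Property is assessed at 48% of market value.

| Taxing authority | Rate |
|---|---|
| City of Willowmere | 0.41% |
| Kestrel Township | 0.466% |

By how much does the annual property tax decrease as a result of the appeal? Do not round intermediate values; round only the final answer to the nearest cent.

Old assessed value = $437,700 × 0.48 = $210,096
New assessed value = $401,800 × 0.48 = $192,864
Combined rate = 0.0041 + 0.00466 = 0.00876
Old tax = $210,096 × 0.00876 = $1,840.44096
New tax = $192,864 × 0.00876 = $1,689.48864
Reduction = $1,840.44096 − $1,689.48864 = $150.95232

$150.95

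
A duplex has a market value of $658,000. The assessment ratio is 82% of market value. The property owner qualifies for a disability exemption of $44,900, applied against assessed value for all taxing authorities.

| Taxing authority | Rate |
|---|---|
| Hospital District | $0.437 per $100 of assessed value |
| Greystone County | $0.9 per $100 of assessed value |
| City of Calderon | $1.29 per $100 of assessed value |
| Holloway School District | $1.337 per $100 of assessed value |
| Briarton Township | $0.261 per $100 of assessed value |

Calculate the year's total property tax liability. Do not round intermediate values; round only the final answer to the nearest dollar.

Assessed value = $658,000 × 0.82 = $539,560
Taxable value = $539,560 − $44,900 = $494,660
Hospital District: $494,660 × 0.00437 = $2,161.6642
Greystone County: $494,660 × 0.009 = $4,451.94
City of Calderon: $494,660 × 0.0129 = $6,381.114
Holloway School District: $494,660 × 0.01337 = $6,613.6042
Briarton Township: $494,660 × 0.00261 = $1,291.0626
Total = $2,161.6642 + $4,451.94 + $6,381.114 + $6,613.6042 + $1,291.0626 = $20,899.385

$20,899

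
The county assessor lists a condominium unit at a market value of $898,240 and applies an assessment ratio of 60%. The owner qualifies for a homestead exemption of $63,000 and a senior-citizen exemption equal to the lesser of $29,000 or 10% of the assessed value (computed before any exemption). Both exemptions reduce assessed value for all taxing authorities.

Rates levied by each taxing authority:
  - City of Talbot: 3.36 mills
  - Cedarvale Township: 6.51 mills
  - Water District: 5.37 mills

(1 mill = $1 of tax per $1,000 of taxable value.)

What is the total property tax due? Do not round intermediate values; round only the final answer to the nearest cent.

Assessed value = $898,240 × 0.6 = $538,944
Senior-citizen exemption = min($29,000, 10% × $538,944) = min($29,000, $53,894.4) = $29,000 (dollar cap binds)
Taxable value = $538,944 − $63,000 − $29,000 = $446,944
City of Talbot: $446,944 × 0.00336 = $1,501.73184
Cedarvale Township: $446,944 × 0.00651 = $2,909.60544
Water District: $446,944 × 0.00537 = $2,400.08928
Total = $6,811.42656

$6,811.43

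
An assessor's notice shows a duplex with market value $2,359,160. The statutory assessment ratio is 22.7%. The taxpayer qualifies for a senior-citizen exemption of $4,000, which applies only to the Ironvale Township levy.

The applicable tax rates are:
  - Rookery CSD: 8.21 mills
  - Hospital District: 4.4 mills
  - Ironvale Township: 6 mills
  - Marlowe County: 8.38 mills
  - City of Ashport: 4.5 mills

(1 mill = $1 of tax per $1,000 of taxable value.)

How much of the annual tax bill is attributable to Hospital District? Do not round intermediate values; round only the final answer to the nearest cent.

Assessed value = $2,359,160 × 0.227 = $535,529.32
Hospital District taxable value = $535,529.32 (exemption does not apply)
Hospital District levy = $535,529.32 × 0.0044 = $2,356.329008

$2,356.33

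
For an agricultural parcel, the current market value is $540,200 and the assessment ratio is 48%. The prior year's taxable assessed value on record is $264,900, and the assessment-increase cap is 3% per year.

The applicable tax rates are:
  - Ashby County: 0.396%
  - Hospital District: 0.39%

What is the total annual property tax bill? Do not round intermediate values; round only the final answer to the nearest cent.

Uncapped assessed value = $540,200 × 0.48 = $259,296
Cap limit = $264,900 × 1.03 = $272,847
Taxable assessed value = min($259,296, $272,847) = $259,296 (cap does not bind)
Ashby County: $259,296 × 0.00396 = $1,026.81216
Hospital District: $259,296 × 0.0039 = $1,011.2544
Total = $2,038.06656

$2,038.07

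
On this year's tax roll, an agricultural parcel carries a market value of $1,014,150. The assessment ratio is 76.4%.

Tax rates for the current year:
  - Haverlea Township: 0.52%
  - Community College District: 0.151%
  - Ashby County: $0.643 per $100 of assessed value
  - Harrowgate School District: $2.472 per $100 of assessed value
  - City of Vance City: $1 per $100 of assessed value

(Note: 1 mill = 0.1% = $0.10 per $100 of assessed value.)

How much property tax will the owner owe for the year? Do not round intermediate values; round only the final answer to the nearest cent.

$37,082.44

Assessed value = $1,014,150 × 0.764 = $774,810.6
Haverlea Township: $774,810.6 × 0.0052 = $4,029.01512
Community College District: $774,810.6 × 0.00151 = $1,169.964006
Ashby County: $774,810.6 × 0.00643 = $4,982.032158
Harrowgate School District: $774,810.6 × 0.02472 = $19,153.318032
City of Vance City: $774,810.6 × 0.01 = $7,748.106
Total = $37,082.435316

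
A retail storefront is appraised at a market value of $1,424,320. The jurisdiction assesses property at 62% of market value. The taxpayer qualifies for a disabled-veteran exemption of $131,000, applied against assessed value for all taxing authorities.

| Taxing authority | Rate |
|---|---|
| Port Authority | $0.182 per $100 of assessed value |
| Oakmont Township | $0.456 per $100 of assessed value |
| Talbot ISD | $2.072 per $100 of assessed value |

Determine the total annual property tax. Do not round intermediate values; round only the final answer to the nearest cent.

Assessed value = $1,424,320 × 0.62 = $883,078.4
Taxable value = $883,078.4 − $131,000 = $752,078.4
Port Authority: $752,078.4 × 0.00182 = $1,368.782688
Oakmont Township: $752,078.4 × 0.00456 = $3,429.477504
Talbot ISD: $752,078.4 × 0.02072 = $15,583.064448
Total = $1,368.782688 + $3,429.477504 + $15,583.064448 = $20,381.32464

$20,381.32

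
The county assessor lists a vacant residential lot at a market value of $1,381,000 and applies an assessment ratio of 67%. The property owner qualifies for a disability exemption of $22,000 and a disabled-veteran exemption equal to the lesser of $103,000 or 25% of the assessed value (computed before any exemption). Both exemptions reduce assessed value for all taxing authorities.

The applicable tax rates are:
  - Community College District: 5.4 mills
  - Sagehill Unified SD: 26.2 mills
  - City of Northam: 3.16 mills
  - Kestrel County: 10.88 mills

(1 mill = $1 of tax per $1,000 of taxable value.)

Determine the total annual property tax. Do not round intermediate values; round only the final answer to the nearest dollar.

Assessed value = $1,381,000 × 0.67 = $925,270
Disabled-veteran exemption = min($103,000, 25% × $925,270) = min($103,000, $231,317.5) = $103,000 (dollar cap binds)
Taxable value = $925,270 − $22,000 − $103,000 = $800,270
Community College District: $800,270 × 0.0054 = $4,321.458
Sagehill Unified SD: $800,270 × 0.0262 = $20,967.074
City of Northam: $800,270 × 0.00316 = $2,528.8532
Kestrel County: $800,270 × 0.01088 = $8,706.9376
Total = $36,524.3228

$36,524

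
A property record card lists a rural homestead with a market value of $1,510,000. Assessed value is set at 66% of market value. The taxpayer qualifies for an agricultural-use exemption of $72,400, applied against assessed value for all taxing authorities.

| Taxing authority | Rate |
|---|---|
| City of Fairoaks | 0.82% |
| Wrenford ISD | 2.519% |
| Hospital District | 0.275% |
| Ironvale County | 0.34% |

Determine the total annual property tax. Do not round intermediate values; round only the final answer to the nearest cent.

$36,542.87

Assessed value = $1,510,000 × 0.66 = $996,600
Taxable value = $996,600 − $72,400 = $924,200
City of Fairoaks: $924,200 × 0.0082 = $7,578.44
Wrenford ISD: $924,200 × 0.02519 = $23,280.598
Hospital District: $924,200 × 0.00275 = $2,541.55
Ironvale County: $924,200 × 0.0034 = $3,142.28
Total = $7,578.44 + $23,280.598 + $2,541.55 + $3,142.28 = $36,542.868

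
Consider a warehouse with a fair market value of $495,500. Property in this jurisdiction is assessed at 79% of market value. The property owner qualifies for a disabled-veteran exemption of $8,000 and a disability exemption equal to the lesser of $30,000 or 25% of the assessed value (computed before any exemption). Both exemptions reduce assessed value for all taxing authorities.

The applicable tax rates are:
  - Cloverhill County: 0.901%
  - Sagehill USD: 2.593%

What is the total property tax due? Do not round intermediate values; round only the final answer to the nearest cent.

$12,349.37

Assessed value = $495,500 × 0.79 = $391,445
Disability exemption = min($30,000, 25% × $391,445) = min($30,000, $97,861.25) = $30,000 (dollar cap binds)
Taxable value = $391,445 − $8,000 − $30,000 = $353,445
Cloverhill County: $353,445 × 0.00901 = $3,184.53945
Sagehill USD: $353,445 × 0.02593 = $9,164.82885
Total = $12,349.3683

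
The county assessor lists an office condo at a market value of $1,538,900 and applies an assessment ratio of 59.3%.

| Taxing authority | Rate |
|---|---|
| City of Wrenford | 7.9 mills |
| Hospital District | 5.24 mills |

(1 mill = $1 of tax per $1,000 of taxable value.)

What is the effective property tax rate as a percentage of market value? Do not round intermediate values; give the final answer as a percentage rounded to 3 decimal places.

0.779%

Assessed value = $1,538,900 × 0.593 = $912,567.7
City of Wrenford: $912,567.7 × 0.0079 = $7,209.28483
Hospital District: $912,567.7 × 0.00524 = $4,781.854748
Total tax = $11,991.139578
Effective rate = $11,991.139578 ÷ $1,538,900 = 0.779% of market value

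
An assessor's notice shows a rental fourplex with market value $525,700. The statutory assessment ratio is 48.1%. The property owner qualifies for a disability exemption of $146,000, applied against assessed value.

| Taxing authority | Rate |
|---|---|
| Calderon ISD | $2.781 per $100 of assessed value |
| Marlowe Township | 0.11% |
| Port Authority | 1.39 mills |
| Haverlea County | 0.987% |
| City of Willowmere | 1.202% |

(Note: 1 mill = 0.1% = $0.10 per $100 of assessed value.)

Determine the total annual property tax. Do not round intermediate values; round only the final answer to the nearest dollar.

Assessed value = $525,700 × 0.481 = $252,861.7
Taxable value = $252,861.7 − $146,000 = $106,861.7
Calderon ISD: $106,861.7 × 0.02781 = $2,971.823877
Marlowe Township: $106,861.7 × 0.0011 = $117.54787
Port Authority: $106,861.7 × 0.00139 = $148.537763
Haverlea County: $106,861.7 × 0.00987 = $1,054.724979
City of Willowmere: $106,861.7 × 0.01202 = $1,284.477634
Total = $5,577.112123

$5,577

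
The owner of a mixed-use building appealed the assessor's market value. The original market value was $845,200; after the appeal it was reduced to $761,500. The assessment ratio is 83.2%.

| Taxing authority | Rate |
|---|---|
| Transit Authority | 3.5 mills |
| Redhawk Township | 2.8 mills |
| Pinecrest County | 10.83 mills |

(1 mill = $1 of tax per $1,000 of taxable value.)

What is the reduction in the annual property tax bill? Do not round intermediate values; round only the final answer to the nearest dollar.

Old assessed value = $845,200 × 0.832 = $703,206.4
New assessed value = $761,500 × 0.832 = $633,568
Combined rate = 0.0035 + 0.0028 + 0.01083 = 0.01713
Old tax = $703,206.4 × 0.01713 = $12,045.925632
New tax = $633,568 × 0.01713 = $10,853.01984
Reduction = $12,045.925632 − $10,853.01984 = $1,192.905792

$1,193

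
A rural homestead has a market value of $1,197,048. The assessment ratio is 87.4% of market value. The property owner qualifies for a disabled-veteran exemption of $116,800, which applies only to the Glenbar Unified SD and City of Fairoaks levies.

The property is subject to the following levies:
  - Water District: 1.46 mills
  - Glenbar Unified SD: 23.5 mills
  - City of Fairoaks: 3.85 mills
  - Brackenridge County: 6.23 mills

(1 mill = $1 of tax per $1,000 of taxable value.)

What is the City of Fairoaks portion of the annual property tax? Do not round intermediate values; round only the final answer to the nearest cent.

$3,578.27

Assessed value = $1,197,048 × 0.874 = $1,046,219.952
City of Fairoaks taxable value = $1,046,219.952 − $116,800 = $929,419.952
City of Fairoaks levy = $929,419.952 × 0.00385 = $3,578.2668152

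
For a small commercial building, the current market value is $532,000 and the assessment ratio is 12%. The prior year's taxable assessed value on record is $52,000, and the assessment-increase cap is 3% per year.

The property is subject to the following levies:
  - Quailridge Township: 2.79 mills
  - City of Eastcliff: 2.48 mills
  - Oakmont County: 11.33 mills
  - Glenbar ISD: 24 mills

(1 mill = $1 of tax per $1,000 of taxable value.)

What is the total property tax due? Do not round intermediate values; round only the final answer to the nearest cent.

$2,174.54

Uncapped assessed value = $532,000 × 0.12 = $63,840
Cap limit = $52,000 × 1.03 = $53,560
Taxable assessed value = min($63,840, $53,560) = $53,560 (cap binds)
Quailridge Township: $53,560 × 0.00279 = $149.4324
City of Eastcliff: $53,560 × 0.00248 = $132.8288
Oakmont County: $53,560 × 0.01133 = $606.8348
Glenbar ISD: $53,560 × 0.024 = $1,285.44
Total = $2,174.536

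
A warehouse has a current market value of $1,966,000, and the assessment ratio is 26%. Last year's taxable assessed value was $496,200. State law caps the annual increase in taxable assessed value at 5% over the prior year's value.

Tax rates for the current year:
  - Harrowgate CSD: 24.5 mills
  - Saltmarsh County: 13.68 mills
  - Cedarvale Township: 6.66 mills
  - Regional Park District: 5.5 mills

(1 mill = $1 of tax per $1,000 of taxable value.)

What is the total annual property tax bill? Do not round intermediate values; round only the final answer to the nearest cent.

$25,731.79

Uncapped assessed value = $1,966,000 × 0.26 = $511,160
Cap limit = $496,200 × 1.05 = $521,010
Taxable assessed value = min($511,160, $521,010) = $511,160 (cap does not bind)
Harrowgate CSD: $511,160 × 0.0245 = $12,523.42
Saltmarsh County: $511,160 × 0.01368 = $6,992.6688
Cedarvale Township: $511,160 × 0.00666 = $3,404.3256
Regional Park District: $511,160 × 0.0055 = $2,811.38
Total = $25,731.7944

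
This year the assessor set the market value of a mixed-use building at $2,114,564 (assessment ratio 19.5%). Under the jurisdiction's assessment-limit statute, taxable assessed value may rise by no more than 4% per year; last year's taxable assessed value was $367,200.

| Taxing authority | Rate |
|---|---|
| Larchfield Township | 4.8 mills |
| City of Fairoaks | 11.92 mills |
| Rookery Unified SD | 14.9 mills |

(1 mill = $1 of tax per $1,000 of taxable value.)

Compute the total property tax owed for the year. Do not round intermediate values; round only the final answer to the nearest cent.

$12,075.30

Uncapped assessed value = $2,114,564 × 0.195 = $412,339.98
Cap limit = $367,200 × 1.04 = $381,888
Taxable assessed value = min($412,339.98, $381,888) = $381,888 (cap binds)
Larchfield Township: $381,888 × 0.0048 = $1,833.0624
City of Fairoaks: $381,888 × 0.01192 = $4,552.10496
Rookery Unified SD: $381,888 × 0.0149 = $5,690.1312
Total = $12,075.29856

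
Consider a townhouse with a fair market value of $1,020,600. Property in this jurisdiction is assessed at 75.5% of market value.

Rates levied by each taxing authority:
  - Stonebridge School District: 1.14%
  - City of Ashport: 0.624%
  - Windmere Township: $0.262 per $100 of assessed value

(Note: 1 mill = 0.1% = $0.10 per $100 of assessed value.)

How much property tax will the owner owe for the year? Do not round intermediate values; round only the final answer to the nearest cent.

$15,611.40

Assessed value = $1,020,600 × 0.755 = $770,553
Stonebridge School District: $770,553 × 0.0114 = $8,784.3042
City of Ashport: $770,553 × 0.00624 = $4,808.25072
Windmere Township: $770,553 × 0.00262 = $2,018.84886
Total = $15,611.40378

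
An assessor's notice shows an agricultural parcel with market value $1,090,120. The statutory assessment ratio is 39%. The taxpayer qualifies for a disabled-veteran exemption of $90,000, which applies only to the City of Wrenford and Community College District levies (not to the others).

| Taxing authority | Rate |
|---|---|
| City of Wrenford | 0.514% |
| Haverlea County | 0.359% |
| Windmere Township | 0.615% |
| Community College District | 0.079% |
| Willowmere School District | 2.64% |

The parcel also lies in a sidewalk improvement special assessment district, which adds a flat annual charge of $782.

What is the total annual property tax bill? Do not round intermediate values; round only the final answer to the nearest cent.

Assessed value = $1,090,120 × 0.39 = $425,146.8
City of Wrenford: ($425,146.8 − $90,000) × 0.00514 = $335,146.8 × 0.00514 = $1,722.654552
Haverlea County: $425,146.8 × 0.00359 = $1,526.277012
Windmere Township: $425,146.8 × 0.00615 = $2,614.65282
Community College District: ($425,146.8 − $90,000) × 0.00079 = $335,146.8 × 0.00079 = $264.765972
Willowmere School District: $425,146.8 × 0.0264 = $11,223.87552
Levies subtotal = $17,352.225876
Total = $17,352.225876 + $782 = $18,134.225876

$18,134.23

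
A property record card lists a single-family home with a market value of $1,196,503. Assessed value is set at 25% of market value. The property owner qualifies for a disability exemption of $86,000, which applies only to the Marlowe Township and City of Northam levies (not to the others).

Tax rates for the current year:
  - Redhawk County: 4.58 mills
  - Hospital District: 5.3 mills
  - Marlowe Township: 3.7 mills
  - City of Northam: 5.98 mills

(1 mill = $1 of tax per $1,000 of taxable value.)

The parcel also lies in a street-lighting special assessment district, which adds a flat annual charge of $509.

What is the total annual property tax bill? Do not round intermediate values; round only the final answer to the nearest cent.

$5,527.42

Assessed value = $1,196,503 × 0.25 = $299,125.75
Redhawk County: $299,125.75 × 0.00458 = $1,369.995935
Hospital District: $299,125.75 × 0.0053 = $1,585.366475
Marlowe Township: ($299,125.75 − $86,000) × 0.0037 = $213,125.75 × 0.0037 = $788.565275
City of Northam: ($299,125.75 − $86,000) × 0.00598 = $213,125.75 × 0.00598 = $1,274.491985
Levies subtotal = $5,018.41967
Total = $5,018.41967 + $509 = $5,527.41967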